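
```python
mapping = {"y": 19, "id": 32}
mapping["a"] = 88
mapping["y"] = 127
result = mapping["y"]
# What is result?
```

Trace:
`mapping = {"y": 19, "id": 32}` → mapping = {'y': 19, 'id': 32}
`mapping["a"] = 88` → mapping = {'y': 19, 'id': 32, 'a': 88}
`mapping["y"] = 127` → mapping = {'y': 127, 'id': 32, 'a': 88}
`result = mapping["y"]` → result = 127
So result = 127

Answer: 127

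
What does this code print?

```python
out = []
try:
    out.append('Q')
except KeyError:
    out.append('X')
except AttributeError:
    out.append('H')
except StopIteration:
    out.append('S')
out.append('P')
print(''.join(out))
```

Execution trace: 'Q' (try body, no exception) → 'P' (after the try/except). Output: QP

Answer: QP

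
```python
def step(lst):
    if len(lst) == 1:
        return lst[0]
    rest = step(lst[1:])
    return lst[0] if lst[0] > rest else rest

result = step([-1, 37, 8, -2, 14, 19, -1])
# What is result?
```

Recursive max over [-1, 37, 8, -2, 14, 19, -1] = 37

Answer: 37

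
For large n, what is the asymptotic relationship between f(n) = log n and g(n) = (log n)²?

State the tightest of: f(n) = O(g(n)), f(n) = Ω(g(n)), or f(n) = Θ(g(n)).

log n vs (log n)²: f(n) = O(g(n)) but not Ω(g(n)) — (log n)² grows strictly faster than log n.

Answer: f(n) = O(g(n)) but not Ω(g(n)) — (log n)² grows strictly faster than log n.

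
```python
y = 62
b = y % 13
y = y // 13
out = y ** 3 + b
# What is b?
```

Trace:
`y = 62` → y = 62
`b = y % 13` → b = 10
`y = y // 13` → y = 4
`out = y ** 3 + b` → out = 74
So b = 10

Answer: 10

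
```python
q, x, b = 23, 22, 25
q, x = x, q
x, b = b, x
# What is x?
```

Trace:
`q, x, b = 23, 22, 25` → q = 23; x = 22; b = 25
`q, x = x, q` → q = 22; x = 23
`x, b = b, x` → x = 25; b = 23
So x = 25

Answer: 25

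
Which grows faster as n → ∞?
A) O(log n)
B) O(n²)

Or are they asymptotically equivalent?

O(log n) vs O(n²): Higher order terms dominate.

Answer: B) O(n²) grows faster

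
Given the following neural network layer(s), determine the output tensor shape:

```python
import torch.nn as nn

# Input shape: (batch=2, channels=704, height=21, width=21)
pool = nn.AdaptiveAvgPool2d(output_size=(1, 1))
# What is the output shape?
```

Input: (2, 704, 21, 21) -> Output: (2, 704, 1, 1)

Answer: (2, 704, 1, 1)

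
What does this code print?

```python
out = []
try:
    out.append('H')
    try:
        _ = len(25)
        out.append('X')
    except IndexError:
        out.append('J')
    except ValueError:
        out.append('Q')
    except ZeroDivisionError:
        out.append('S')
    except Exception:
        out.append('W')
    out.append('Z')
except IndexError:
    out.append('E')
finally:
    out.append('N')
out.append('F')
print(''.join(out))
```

Execution trace: 'H' (try body) → 'W' (inner except Exception) → 'Z' (try body, no exception) → 'N' (finally) → 'F' (after the try/except). Output: HWZNF

Answer: HWZNF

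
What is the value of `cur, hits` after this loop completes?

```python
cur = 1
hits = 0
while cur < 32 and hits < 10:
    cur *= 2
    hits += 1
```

Double until >= 32 or 10 iterations
`cur, hits` takes the values: (1, 0) → (2, 0) → (2, 1) → (4, 1) → (4, 2) → (8, 2) → (8, 3) → (16, 3) → (16, 4) → (32, 4) → (32, 5)

Answer: 32, 5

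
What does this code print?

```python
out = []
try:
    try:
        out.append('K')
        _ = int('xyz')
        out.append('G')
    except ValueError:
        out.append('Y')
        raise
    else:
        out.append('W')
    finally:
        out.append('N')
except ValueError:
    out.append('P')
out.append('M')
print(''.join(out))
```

Execution trace: 'K' (inner try body) → 'Y' (inner except ValueError) → 'N' (inner finally) → 'P' (outer except ValueError) → 'M' (after the try/except). Output: KYNPM

Answer: KYNPM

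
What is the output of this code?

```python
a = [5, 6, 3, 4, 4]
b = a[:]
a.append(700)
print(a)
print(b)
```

Key concept: slice [:] creates copy.
Step by step:
`a = [5, 6, 3, 4, 4]` → a = [5, 6, 3, 4, 4]
`b = a[:]` → b = [5, 6, 3, 4, 4]
`a.append(700)` → a = [5, 6, 3, 4, 4, 700]
`print(a)` → prints [5, 6, 3, 4, 4, 700]
`print(b)` → prints [5, 6, 3, 4, 4]

Answer:
[5, 6, 3, 4, 4, 700]
[5, 6, 3, 4, 4]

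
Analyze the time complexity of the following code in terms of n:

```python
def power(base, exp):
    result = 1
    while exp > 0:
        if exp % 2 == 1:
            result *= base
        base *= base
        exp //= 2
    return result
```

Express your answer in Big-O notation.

This is Exponentiation by squaring. Time complexity: O(log n).

Answer: O(log n)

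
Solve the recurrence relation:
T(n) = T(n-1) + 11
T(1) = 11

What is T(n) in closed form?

Unrolling: T(n) = T(1) + 11·(n-1) = 11 + 11(n-1) = 11n.

Answer: T(n) = 11n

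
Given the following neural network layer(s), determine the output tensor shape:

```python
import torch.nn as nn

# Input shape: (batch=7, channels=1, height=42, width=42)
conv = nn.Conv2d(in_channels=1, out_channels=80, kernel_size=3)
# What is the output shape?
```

Input: (7, 1, 42, 42) -> Output: (7, 80, 40, 40)

Answer: (7, 80, 40, 40)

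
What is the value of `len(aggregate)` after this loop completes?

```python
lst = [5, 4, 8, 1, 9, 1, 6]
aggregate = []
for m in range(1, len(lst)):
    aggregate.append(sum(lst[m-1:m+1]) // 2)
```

Number of 2-element averages
`aggregate` takes the values: [] → [4] → [4, 6] → [4, 6, 4] → [4, 6, 4, 5] → [4, 6, 4, 5, 5] → [4, 6, 4, 5, 5, 3]
So `len(aggregate)` = 6

Answer: 6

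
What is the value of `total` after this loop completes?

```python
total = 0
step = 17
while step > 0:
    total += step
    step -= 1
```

Sum 17 down to 1
`total` takes the values: 0 → 17 → 33 → 48 → 62 → 75 → 87 → 98 → 108 → 117 → 125 → 132 → 138 → 143 → 147 → 150 → 152 → 153

Answer: 153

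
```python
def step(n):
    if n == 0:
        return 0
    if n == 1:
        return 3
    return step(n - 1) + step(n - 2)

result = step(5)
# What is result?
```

Build up from base cases: step(0)=0, step(1)=3, step(2)=3, step(3)=6, step(4)=9, step(5)=15

Answer: 15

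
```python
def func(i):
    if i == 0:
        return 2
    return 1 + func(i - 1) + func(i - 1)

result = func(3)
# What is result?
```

func(i) = 1 + 2·func(i-1), func(0)=2. Closed form: (2+1)·2^3 - 1 = 23.

Answer: 23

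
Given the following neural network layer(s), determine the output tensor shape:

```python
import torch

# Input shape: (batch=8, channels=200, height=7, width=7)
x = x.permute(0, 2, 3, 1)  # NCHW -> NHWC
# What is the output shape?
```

Input: (8, 200, 7, 7) -> Output: (8, 7, 7, 200)

Answer: (8, 7, 7, 200)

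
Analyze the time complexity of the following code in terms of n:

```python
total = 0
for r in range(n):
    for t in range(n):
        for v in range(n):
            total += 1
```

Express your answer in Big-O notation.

Each loop level contributes: n × n × n. Multiplying the contributions gives O(n^3).

Answer: O(n^3)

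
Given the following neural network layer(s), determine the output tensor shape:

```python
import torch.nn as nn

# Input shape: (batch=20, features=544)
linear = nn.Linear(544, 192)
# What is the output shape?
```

Input: (20, 544) -> Output: (20, 192)

Answer: (20, 192)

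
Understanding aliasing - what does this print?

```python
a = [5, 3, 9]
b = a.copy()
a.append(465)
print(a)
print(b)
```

Key concept: list.copy() creates independent copy.
Step by step:
`a = [5, 3, 9]` → a = [5, 3, 9]
`b = a.copy()` → b = [5, 3, 9]
`a.append(465)` → a = [5, 3, 9, 465]
`print(a)` → prints [5, 3, 9, 465]
`print(b)` → prints [5, 3, 9]

Answer:
[5, 3, 9, 465]
[5, 3, 9]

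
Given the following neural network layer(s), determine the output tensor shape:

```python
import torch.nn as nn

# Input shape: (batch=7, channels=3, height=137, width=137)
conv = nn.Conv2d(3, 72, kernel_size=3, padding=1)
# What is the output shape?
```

Input: (7, 3, 137, 137) -> Output: (7, 72, 137, 137)

Answer: (7, 72, 137, 137)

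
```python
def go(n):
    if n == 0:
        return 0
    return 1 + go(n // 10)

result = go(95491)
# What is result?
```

Count of digits of 95491: 5

Answer: 5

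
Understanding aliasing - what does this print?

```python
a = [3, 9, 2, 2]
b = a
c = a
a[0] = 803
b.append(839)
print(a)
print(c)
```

Key concept: multiple aliases.
Step by step:
`a = [3, 9, 2, 2]` → a = [3, 9, 2, 2]
`b = a` → b = [3, 9, 2, 2] (same object as a)
`c = a` → c = [3, 9, 2, 2] (same object as a, b)
`a[0] = 803` → a = [803, 9, 2, 2] (same object as b, c); b = [803, 9, 2, 2] (same object as a, c); c = [803, 9, 2, 2] (same object as a, b)
`b.append(839)` → a = [803, 9, 2, 2, 839] (same object as b, c); b = [803, 9, 2, 2, 839] (same object as a, c); c = [803, 9, 2, 2, 839] (same object as a, b)
`print(a)` → prints [803, 9, 2, 2, 839]
`print(c)` → prints [803, 9, 2, 2, 839]

Answer:
[803, 9, 2, 2, 839]
[803, 9, 2, 2, 839]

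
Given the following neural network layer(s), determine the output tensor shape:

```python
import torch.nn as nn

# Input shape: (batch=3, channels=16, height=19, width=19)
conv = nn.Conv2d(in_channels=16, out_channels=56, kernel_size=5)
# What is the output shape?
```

Input: (3, 16, 19, 19) -> Output: (3, 56, 15, 15)

Answer: (3, 56, 15, 15)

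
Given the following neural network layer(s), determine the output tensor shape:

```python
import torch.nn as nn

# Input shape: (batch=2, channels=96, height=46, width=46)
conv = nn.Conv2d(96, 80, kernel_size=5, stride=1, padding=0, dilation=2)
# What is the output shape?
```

Input: (2, 96, 46, 46) -> Output: (2, 80, 38, 38)

Answer: (2, 80, 38, 38)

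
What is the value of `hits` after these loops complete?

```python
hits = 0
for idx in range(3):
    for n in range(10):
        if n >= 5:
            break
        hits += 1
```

Inner breaks at 5, outer runs 3 times
`hits` takes the values: 0 → 1 → 2 → 3 → 4 → 5 → 6 → 7 → 8 → 9 → 10 → 11 → 12 → 13 → 14 → 15

Answer: 15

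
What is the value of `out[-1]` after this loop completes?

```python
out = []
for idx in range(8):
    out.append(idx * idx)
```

Last element of squares 0 to 7
`out` takes the values: [] → [0] → [0, 1] → [0, 1, 4] → [0, 1, 4, 9] → [0, 1, 4, 9, 16] → [0, 1, 4, 9, 16, 25] → [0, 1, 4, 9, 16, 25, 36] → [0, 1, 4, 9, 16, 25, 36, 49]
So `out[-1]` = 49

Answer: 49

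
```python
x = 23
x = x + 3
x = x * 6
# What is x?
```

Trace:
`x = 23` → x = 23
`x = x + 3` → x = 26
`x = x * 6` → x = 156
So x = 156

Answer: 156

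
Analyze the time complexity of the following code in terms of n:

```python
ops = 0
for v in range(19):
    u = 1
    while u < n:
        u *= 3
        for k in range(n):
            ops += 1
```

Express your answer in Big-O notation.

Each loop level contributes: 1 × log n × n. Multiplying the contributions gives O(n log n).

Answer: O(n log n)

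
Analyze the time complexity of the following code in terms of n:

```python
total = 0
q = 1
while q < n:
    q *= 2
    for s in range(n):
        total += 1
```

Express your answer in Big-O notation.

Each loop level contributes: log n × n. Multiplying the contributions gives O(n log n).

Answer: O(n log n)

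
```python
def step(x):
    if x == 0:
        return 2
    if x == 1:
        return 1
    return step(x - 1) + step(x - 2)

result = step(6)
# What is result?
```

Build up from base cases: step(0)=2, step(1)=1, step(2)=3, step(3)=4, step(4)=7, step(5)=11, step(6)=18

Answer: 18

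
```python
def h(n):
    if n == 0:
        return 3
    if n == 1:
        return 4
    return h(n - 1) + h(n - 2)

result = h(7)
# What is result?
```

Build up from base cases: h(0)=3, h(1)=4, h(2)=7, h(3)=11, h(4)=18, h(5)=29, h(6)=47, ..., h(7)=76

Answer: 76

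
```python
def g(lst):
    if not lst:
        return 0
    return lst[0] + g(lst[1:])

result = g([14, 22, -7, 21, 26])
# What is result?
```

14 + 22 + (-7) + 21 + 26 + 0 = 76

Answer: 76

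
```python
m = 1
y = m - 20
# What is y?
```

Trace:
`m = 1` → m = 1
`y = m - 20` → y = -19
So y = -19

Answer: -19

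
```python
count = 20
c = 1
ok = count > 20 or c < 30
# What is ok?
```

Trace:
`count = 20` → count = 20
`c = 1` → c = 1
`ok = count > 20 or c < 30` → ok = True
So ok = True

Answer: True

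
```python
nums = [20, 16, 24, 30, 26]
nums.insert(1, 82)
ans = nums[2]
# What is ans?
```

Trace:
`nums = [20, 16, 24, 30, 26]` → nums = [20, 16, 24, 30, 26]
`nums.insert(1, 82)` → nums = [20, 82, 16, 24, 30, 26]
`ans = nums[2]` → ans = 16
So ans = 16

Answer: 16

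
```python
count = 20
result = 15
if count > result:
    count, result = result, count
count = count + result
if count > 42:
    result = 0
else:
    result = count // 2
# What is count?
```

Trace:
`count = 20` → count = 20
`result = 15` → result = 15
`if count > result: ...` → count > result is True → count = 15; result = 20
`count = count + result` → count = 35
`if count > 42: ...` → count > 42 is False, take else branch → result = 17
So count = 35

Answer: 35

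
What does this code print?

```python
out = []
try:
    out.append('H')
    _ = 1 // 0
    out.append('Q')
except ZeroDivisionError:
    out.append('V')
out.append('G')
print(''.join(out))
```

Execution trace: 'H' (try body) → 'V' (except ZeroDivisionError) → 'G' (after the try/except). Output: HVG

Answer: HVG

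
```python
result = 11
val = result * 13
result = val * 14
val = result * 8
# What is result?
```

Trace:
`result = 11` → result = 11
`val = result * 13` → val = 143
`result = val * 14` → result = 2002
`val = result * 8` → val = 16016
So result = 2002

Answer: 2002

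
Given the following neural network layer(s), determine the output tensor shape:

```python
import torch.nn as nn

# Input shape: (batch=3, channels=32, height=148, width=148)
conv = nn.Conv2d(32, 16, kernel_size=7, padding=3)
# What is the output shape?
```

Input: (3, 32, 148, 148) -> Output: (3, 16, 148, 148)

Answer: (3, 16, 148, 148)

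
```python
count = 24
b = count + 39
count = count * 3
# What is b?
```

Trace:
`count = 24` → count = 24
`b = count + 39` → b = 63
`count = count * 3` → count = 72
So b = 63

Answer: 63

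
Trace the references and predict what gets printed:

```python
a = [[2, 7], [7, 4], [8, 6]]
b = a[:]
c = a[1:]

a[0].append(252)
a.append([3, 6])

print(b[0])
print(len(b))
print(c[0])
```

Key concept: slice with nested mutation.
Step by step:
`a = [[2, 7], [7, 4], [8, 6]]` → a = [[2, 7], [7, 4], [8, 6]]
`b = a[:]` → b = [[2, 7], [7, 4], [8, 6]]
`c = a[1:]` → c = [[7, 4], [8, 6]]
`a[0].append(252)` → a = [[2, 7, 252], [7, 4], [8, 6]]; b = [[2, 7, 252], [7, 4], [8, 6]]
`a.append([3, 6])` → a = [[2, 7, 252], [7, 4], [8, 6], [3, 6]]
`print(b[0])` → prints [2, 7, 252]
`print(len(b))` → prints 3
`print(c[0])` → prints [7, 4]

Answer:
[2, 7, 252]
3
[7, 4]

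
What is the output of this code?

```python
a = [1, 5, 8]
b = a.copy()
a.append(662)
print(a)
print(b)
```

Key concept: list.copy() creates independent copy.
Step by step:
`a = [1, 5, 8]` → a = [1, 5, 8]
`b = a.copy()` → b = [1, 5, 8]
`a.append(662)` → a = [1, 5, 8, 662]
`print(a)` → prints [1, 5, 8, 662]
`print(b)` → prints [1, 5, 8]

Answer:
[1, 5, 8, 662]
[1, 5, 8]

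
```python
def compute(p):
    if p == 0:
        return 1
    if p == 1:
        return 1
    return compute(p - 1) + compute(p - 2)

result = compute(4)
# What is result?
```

Build up from base cases: compute(0)=1, compute(1)=1, compute(2)=2, compute(3)=3, compute(4)=5

Answer: 5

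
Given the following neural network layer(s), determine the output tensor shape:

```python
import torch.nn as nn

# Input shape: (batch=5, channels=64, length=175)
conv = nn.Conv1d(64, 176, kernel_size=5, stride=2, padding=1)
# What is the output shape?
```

Input: (5, 64, 175) -> Output: (5, 176, 87)

Answer: (5, 176, 87)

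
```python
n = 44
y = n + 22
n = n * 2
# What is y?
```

Trace:
`n = 44` → n = 44
`y = n + 22` → y = 66
`n = n * 2` → n = 88
So y = 66

Answer: 66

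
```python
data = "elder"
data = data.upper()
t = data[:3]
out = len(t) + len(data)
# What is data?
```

Trace:
`data = "elder"` → data = 'elder'
`data = data.upper()` → data = 'ELDER'
`t = data[:3]` → t = 'ELD'
`out = len(t) + len(data)` → out = 8
So data = 'ELDER'

Answer: 'ELDER'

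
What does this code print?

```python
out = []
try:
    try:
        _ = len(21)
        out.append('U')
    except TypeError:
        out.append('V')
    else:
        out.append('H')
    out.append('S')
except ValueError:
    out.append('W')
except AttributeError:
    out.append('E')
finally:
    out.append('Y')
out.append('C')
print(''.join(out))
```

Execution trace: 'V' (inner except TypeError) → 'S' (try body, no exception) → 'Y' (finally) → 'C' (after the try/except). Output: VSYC

Answer: VSYC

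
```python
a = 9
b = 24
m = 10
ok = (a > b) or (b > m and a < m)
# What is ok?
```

Trace:
`a = 9` → a = 9
`b = 24` → b = 24
`m = 10` → m = 10
`ok = (a > b) or (b > m and a < m)` → ok = True
So ok = True

Answer: True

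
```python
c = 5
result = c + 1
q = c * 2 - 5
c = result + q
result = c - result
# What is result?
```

Trace:
`c = 5` → c = 5
`result = c + 1` → result = 6
`q = c * 2 - 5` → q = 5
`c = result + q` → c = 11
`result = c - result` → result = 5
So result = 5

Answer: 5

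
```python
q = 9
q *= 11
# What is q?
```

Trace:
`q = 9` → q = 9
`q *= 11` → q = 99
So q = 99

Answer: 99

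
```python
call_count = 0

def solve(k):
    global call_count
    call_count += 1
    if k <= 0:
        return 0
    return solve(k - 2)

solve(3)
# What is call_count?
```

Linear recursion stepping by 2: 3 calls from k=3 down to ≤0.

Answer: 3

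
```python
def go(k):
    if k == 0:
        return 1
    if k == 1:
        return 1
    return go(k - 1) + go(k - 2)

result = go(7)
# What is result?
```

Build up from base cases: go(0)=1, go(1)=1, go(2)=2, go(3)=3, go(4)=5, go(5)=8, go(6)=13, ..., go(7)=21

Answer: 21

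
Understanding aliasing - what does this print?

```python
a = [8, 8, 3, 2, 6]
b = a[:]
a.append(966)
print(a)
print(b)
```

Key concept: slice [:] creates copy.
Step by step:
`a = [8, 8, 3, 2, 6]` → a = [8, 8, 3, 2, 6]
`b = a[:]` → b = [8, 8, 3, 2, 6]
`a.append(966)` → a = [8, 8, 3, 2, 6, 966]
`print(a)` → prints [8, 8, 3, 2, 6, 966]
`print(b)` → prints [8, 8, 3, 2, 6]

Answer:
[8, 8, 3, 2, 6, 966]
[8, 8, 3, 2, 6]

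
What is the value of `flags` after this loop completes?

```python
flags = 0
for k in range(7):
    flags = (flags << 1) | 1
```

Build 7 consecutive 1-bits: 0b1111111
`flags` takes the values: 0 → 1 → 3 → 7 → 15 → 31 → 63 → 127

Answer: 127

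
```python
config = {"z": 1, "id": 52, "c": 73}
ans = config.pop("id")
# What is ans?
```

Trace:
`config = {"z": 1, "id": 52, "c": 73}` → config = {'z': 1, 'id': 52, 'c': 73}
`ans = config.pop("id")` → config = {'z': 1, 'c': 73}; ans = 52
So ans = 52

Answer: 52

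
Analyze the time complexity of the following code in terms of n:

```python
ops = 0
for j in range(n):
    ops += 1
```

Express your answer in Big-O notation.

Each loop level contributes: n. Multiplying the contributions gives O(n).

Answer: O(n)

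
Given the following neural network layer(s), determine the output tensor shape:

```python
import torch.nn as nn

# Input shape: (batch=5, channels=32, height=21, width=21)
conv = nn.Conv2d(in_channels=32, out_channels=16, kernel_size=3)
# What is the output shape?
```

Input: (5, 32, 21, 21) -> Output: (5, 16, 19, 19)

Answer: (5, 16, 19, 19)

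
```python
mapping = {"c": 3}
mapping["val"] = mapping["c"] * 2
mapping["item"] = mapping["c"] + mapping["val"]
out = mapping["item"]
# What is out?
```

Trace:
`mapping = {"c": 3}` → mapping = {'c': 3}
`mapping["val"] = mapping["c"] * 2` → mapping = {'c': 3, 'val': 6}
`mapping["item"] = mapping["c"] + mapping["val"]` → mapping = {'c': 3, 'val': 6, 'item': 9}
`out = mapping["item"]` → out = 9
So out = 9

Answer: 9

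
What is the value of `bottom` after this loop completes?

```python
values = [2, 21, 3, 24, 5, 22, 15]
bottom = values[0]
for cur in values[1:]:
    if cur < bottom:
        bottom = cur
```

Minimum of [2, 21, 3, 24, 5, 22, 15]
`bottom` takes the values: 2

Answer: 2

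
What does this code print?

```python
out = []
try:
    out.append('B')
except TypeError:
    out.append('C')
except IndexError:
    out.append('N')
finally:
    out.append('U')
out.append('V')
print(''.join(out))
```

Execution trace: 'B' (try body, no exception) → 'U' (finally) → 'V' (after the try/except). Output: BUV

Answer: BUV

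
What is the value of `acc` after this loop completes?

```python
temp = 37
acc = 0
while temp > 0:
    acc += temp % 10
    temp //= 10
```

Sum digits of 37
`acc` takes the values: 0 → 7 → 10

Answer: 10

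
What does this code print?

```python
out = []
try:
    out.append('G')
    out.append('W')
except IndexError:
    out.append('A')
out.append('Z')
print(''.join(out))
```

Execution trace: 'G' (try body) → 'W' (try body, no exception) → 'Z' (after the try/except). Output: GWZ

Answer: GWZ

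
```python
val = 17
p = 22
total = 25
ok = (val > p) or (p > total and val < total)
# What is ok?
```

Trace:
`val = 17` → val = 17
`p = 22` → p = 22
`total = 25` → total = 25
`ok = (val > p) or (p > total and val < total)` → ok = False
So ok = False

Answer: False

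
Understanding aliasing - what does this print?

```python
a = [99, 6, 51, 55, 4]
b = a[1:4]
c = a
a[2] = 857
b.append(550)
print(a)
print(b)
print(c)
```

Key concept: slice vs alias.
Step by step:
`a = [99, 6, 51, 55, 4]` → a = [99, 6, 51, 55, 4]
`b = a[1:4]` → b = [6, 51, 55]
`c = a` → c = [99, 6, 51, 55, 4] (same object as a)
`a[2] = 857` → a = [99, 6, 857, 55, 4] (same object as c); c = [99, 6, 857, 55, 4] (same object as a)
`b.append(550)` → b = [6, 51, 55, 550]
`print(a)` → prints [99, 6, 857, 55, 4]
`print(b)` → prints [6, 51, 55, 550]
`print(c)` → prints [99, 6, 857, 55, 4]

Answer:
[99, 6, 857, 55, 4]
[6, 51, 55, 550]
[99, 6, 857, 55, 4]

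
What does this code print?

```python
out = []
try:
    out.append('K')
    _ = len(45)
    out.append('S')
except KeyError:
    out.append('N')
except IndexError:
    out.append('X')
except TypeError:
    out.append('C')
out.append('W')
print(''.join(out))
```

Execution trace: 'K' (try body) → 'C' (except TypeError) → 'W' (after the try/except). Output: KCW

Answer: KCW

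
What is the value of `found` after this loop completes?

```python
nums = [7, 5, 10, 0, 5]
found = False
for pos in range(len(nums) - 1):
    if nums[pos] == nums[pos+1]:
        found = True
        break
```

Check consecutive duplicates in [7, 5, 10, 0, 5]
`found` takes the values: False

Answer: False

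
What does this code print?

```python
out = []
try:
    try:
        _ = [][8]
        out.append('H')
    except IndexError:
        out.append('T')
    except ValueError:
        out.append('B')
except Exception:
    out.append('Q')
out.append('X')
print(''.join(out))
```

Execution trace: 'T' (inner except IndexError) → 'X' (after the try/except). Output: TX

Answer: TX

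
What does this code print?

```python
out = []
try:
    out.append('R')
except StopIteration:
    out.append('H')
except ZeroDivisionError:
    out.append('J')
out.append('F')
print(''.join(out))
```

Execution trace: 'R' (try body, no exception) → 'F' (after the try/except). Output: RF

Answer: RF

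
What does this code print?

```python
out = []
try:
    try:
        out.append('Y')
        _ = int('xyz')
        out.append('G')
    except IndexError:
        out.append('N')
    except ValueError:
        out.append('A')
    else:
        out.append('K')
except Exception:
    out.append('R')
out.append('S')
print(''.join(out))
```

Execution trace: 'Y' (inner try body) → 'A' (inner except ValueError) → 'S' (after the try/except). Output: YAS

Answer: YAS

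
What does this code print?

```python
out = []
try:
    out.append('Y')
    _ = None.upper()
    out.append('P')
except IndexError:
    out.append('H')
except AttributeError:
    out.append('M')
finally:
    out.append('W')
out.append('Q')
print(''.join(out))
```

Execution trace: 'Y' (try body) → 'M' (except AttributeError) → 'W' (finally) → 'Q' (after the try/except). Output: YMWQ

Answer: YMWQ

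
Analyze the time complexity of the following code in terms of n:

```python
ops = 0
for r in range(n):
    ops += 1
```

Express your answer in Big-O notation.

Each loop level contributes: n. Multiplying the contributions gives O(n).

Answer: O(n)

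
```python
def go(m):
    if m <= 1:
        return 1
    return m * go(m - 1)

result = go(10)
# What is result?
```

go(10) = 10 * 9 * 8 * 7 * 6 * 5 * 4 * 3 * 2 * 1 = 3628800

Answer: 3628800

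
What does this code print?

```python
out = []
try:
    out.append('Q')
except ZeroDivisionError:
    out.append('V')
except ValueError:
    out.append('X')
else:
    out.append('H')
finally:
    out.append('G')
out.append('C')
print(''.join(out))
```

Execution trace: 'Q' (try body, no exception) → 'H' (else) → 'G' (finally) → 'C' (after the try/except). Output: QHGC

Answer: QHGC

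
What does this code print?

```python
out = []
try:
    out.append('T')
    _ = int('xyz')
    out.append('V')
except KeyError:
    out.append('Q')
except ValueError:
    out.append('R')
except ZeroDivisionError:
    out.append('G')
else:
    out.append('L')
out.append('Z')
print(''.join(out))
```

Execution trace: 'T' (try body) → 'R' (except ValueError) → 'Z' (after the try/except). Output: TRZ

Answer: TRZ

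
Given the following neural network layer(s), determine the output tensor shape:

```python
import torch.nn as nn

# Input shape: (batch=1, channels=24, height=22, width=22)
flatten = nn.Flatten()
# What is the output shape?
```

Input: (1, 24, 22, 22) -> Output: (1, 11616)

Answer: (1, 11616)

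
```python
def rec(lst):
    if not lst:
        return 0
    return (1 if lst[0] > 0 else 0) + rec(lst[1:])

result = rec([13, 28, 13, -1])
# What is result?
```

Count of positive elements in [13, 28, 13, -1] = 3

Answer: 3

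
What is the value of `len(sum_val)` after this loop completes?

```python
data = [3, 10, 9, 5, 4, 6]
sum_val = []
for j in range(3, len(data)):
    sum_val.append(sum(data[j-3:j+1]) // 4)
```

Number of 4-element averages
`sum_val` takes the values: [] → [6] → [6, 7] → [6, 7, 6]
So `len(sum_val)` = 3

Answer: 3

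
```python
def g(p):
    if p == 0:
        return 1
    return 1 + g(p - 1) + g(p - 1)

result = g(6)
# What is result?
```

g(p) = 1 + 2·g(p-1), g(0)=1. Closed form: (1+1)·2^6 - 1 = 127.

Answer: 127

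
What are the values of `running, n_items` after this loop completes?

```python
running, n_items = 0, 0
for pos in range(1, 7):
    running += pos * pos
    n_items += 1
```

Sum of squares and count
`running, n_items` takes the values: (0, 0) → (1, 0) → (1, 1) → (5, 1) → (5, 2) → (14, 2) → (14, 3) → (30, 3) → (30, 4) → (55, 4) → (55, 5) → (91, 5) → (91, 6)

Answer: 91, 6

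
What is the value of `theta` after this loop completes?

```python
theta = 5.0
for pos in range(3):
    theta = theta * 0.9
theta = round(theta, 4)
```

Exponential decay: 5.0 * 0.9^3
`theta` takes the values: 5.0 → 4.5 → 4.05 → 3.645

Answer: 3.645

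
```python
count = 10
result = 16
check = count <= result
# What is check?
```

Trace:
`count = 10` → count = 10
`result = 16` → result = 16
`check = count <= result` → check = True
So check = True

Answer: True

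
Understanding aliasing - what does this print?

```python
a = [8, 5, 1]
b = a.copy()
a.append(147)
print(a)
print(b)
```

Key concept: list.copy() creates independent copy.
Step by step:
`a = [8, 5, 1]` → a = [8, 5, 1]
`b = a.copy()` → b = [8, 5, 1]
`a.append(147)` → a = [8, 5, 1, 147]
`print(a)` → prints [8, 5, 1, 147]
`print(b)` → prints [8, 5, 1]

Answer:
[8, 5, 1, 147]
[8, 5, 1]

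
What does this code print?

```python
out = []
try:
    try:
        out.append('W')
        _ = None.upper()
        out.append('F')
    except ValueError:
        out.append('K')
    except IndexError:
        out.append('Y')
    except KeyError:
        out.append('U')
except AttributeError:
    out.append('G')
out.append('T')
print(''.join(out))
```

Execution trace: 'W' (try body) → 'G' (outer except AttributeError) → 'T' (after the try/except). Output: WGT

Answer: WGT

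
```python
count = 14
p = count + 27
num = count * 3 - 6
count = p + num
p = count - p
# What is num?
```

Trace:
`count = 14` → count = 14
`p = count + 27` → p = 41
`num = count * 3 - 6` → num = 36
`count = p + num` → count = 77
`p = count - p` → p = 36
So num = 36

Answer: 36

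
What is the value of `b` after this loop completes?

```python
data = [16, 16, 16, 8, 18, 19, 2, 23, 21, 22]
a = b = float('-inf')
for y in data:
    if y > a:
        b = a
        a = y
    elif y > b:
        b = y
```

Second largest (with repeats) in [16, 16, 16, 8, 18, 19, 2, 23, 21, 22]
`b` takes the values: -inf → 16 → 18 → 19 → 21 → 22

Answer: 22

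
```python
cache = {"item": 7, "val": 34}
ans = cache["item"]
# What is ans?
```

Trace:
`cache = {"item": 7, "val": 34}` → cache = {'item': 7, 'val': 34}
`ans = cache["item"]` → ans = 7
So ans = 7

Answer: 7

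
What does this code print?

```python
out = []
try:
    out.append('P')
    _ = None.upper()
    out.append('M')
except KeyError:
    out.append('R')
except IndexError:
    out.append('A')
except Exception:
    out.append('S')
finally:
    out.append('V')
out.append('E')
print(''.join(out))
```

Execution trace: 'P' (try body) → 'S' (except Exception) → 'V' (finally) → 'E' (after the try/except). Output: PSVE

Answer: PSVE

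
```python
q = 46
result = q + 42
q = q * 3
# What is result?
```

Trace:
`q = 46` → q = 46
`result = q + 42` → result = 88
`q = q * 3` → q = 138
So result = 88

Answer: 88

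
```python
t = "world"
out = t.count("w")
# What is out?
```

Trace:
`t = "world"` → t = 'world'
`out = t.count("w")` → out = 1
So out = 1

Answer: 1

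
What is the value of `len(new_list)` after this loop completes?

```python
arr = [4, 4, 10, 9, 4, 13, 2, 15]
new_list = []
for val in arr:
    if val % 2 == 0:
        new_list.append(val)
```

Count even numbers in [4, 4, 10, 9, 4, 13, 2, 15]
`new_list` takes the values: [] → [4] → [4, 4] → [4, 4, 10] → [4, 4, 10, 4] → [4, 4, 10, 4, 2]
So `len(new_list)` = 5

Answer: 5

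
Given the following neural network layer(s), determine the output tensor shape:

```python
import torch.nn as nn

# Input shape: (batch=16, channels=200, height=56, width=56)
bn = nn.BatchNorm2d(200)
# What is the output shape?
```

Input: (16, 200, 56, 56) -> Output: (16, 200, 56, 56)

Answer: (16, 200, 56, 56)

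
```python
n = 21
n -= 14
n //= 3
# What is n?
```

Trace:
`n = 21` → n = 21
`n -= 14` → n = 7
`n //= 3` → n = 2
So n = 2

Answer: 2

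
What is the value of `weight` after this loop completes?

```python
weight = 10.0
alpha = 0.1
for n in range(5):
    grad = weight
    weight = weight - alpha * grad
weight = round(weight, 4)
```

Gradient descent: w = 10.0 * (1 - 0.1)^5
`weight` takes the values: 10.0 → 9.0 → 8.1 → 7.29 → 6.561 → 5.9049

Answer: 5.9049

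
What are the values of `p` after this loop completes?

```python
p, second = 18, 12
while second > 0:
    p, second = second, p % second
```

GCD of 18 and 12
`p` takes the values: 18 → 12 → 6

Answer: 6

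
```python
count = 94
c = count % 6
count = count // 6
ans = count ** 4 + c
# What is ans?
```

Trace:
`count = 94` → count = 94
`c = count % 6` → c = 4
`count = count // 6` → count = 15
`ans = count ** 4 + c` → ans = 50629
So ans = 50629

Answer: 50629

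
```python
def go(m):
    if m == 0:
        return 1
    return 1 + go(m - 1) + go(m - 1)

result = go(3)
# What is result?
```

go(m) = 1 + 2·go(m-1), go(0)=1. Closed form: (1+1)·2^3 - 1 = 15.

Answer: 15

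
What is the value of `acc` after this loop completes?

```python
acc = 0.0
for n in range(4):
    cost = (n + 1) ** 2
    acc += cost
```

Sum of squared losses 1² + 2² + ... + 4²
`acc` takes the values: 0.0 → 1.0 → 5.0 → 14.0 → 30.0

Answer: 30.0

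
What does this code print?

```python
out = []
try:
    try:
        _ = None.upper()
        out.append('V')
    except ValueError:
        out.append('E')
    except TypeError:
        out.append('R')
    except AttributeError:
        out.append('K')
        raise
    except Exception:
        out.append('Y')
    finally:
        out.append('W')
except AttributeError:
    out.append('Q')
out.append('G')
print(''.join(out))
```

Execution trace: 'K' (inner except AttributeError) → 'W' (inner finally) → 'Q' (outer except AttributeError) → 'G' (after the try/except). Output: KWQG

Answer: KWQG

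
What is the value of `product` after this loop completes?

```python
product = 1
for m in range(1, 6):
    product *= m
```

5! = 120
`product` takes the values: 1 → 2 → 6 → 24 → 120

Answer: 120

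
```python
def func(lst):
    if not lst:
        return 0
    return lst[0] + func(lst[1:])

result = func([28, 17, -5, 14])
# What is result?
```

28 + 17 + (-5) + 14 + 0 = 54

Answer: 54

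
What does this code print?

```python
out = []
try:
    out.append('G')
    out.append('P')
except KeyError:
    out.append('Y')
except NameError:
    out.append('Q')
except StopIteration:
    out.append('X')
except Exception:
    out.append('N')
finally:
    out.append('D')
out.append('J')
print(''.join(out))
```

Execution trace: 'G' (try body) → 'P' (try body, no exception) → 'D' (finally) → 'J' (after the try/except). Output: GPDJ

Answer: GPDJ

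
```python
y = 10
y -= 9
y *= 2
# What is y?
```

Trace:
`y = 10` → y = 10
`y -= 9` → y = 1
`y *= 2` → y = 2
So y = 2

Answer: 2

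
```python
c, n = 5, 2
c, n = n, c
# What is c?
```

Trace:
`c, n = 5, 2` → c = 5; n = 2
`c, n = n, c` → c = 2; n = 5
So c = 2

Answer: 2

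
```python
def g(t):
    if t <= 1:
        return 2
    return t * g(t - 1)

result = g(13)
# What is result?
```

g(13) = 13 * 12 * 11 * 10 * 9 * 8 * 7 * 6 * 5 * 4 * 3 * 2 * 2 = 12454041600

Answer: 12454041600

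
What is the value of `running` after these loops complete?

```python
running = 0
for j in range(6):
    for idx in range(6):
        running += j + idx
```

Sum of all j+idx for j,idx in 6x6
`running` takes the values: 0 → 1 → 3 → 6 → 10 → 15 → 16 → 18 → 21 → 25 → 30 → 36 → 38 → 41 → 45 → 50 → 56 → 63 → 66 → 70 → 75 → 81 → 88 → 96 → 100 → 105 → 111 → 118 → 126 → 135 → 140 → 146 → 153 → 161 → 170 → 180

Answer: 180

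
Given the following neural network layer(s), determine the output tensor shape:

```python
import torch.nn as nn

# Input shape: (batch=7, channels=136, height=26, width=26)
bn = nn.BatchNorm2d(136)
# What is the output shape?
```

Input: (7, 136, 26, 26) -> Output: (7, 136, 26, 26)

Answer: (7, 136, 26, 26)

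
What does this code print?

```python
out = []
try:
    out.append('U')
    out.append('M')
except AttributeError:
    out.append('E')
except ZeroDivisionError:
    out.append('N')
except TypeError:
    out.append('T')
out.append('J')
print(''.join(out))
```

Execution trace: 'U' (try body) → 'M' (try body, no exception) → 'J' (after the try/except). Output: UMJ

Answer: UMJ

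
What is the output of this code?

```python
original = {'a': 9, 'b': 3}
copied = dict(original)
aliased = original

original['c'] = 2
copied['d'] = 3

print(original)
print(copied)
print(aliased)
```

Key concept: dict() creates copy, assignment creates alias.
Step by step:
`original = {'a': 9, 'b': 3}` → original = {'a': 9, 'b': 3}
`copied = dict(original)` → copied = {'a': 9, 'b': 3}
`aliased = original` → aliased = {'a': 9, 'b': 3} (same object as original)
`original['c'] = 2` → original = {'a': 9, 'b': 3, 'c': 2} (same object as aliased); aliased = {'a': 9, 'b': 3, 'c': 2} (same object as original)
`copied['d'] = 3` → copied = {'a': 9, 'b': 3, 'd': 3}
`print(original)` → prints {'a': 9, 'b': 3, 'c': 2}
`print(copied)` → prints {'a': 9, 'b': 3, 'd': 3}
`print(aliased)` → prints {'a': 9, 'b': 3, 'c': 2}

Answer:
{'a': 9, 'b': 3, 'c': 2}
{'a': 9, 'b': 3, 'd': 3}
{'a': 9, 'b': 3, 'c': 2}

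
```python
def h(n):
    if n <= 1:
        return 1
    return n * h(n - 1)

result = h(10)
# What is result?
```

h(10) = 10 * 9 * 8 * 7 * 6 * 5 * 4 * 3 * 2 * 1 = 3628800

Answer: 3628800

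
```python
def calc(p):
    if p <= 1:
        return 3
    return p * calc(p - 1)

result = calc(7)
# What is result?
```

calc(7) = 7 * 6 * 5 * 4 * 3 * 2 * 3 = 15120

Answer: 15120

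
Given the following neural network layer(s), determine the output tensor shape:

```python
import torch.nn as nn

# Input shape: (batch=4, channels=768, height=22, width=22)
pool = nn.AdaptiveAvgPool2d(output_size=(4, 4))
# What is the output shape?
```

Input: (4, 768, 22, 22) -> Output: (4, 768, 4, 4)

Answer: (4, 768, 4, 4)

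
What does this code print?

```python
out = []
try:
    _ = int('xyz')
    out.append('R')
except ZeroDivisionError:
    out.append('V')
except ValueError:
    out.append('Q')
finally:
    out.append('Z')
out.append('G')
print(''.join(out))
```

Execution trace: 'Q' (except ValueError) → 'Z' (finally) → 'G' (after the try/except). Output: QZG

Answer: QZG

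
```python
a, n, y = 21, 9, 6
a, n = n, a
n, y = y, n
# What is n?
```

Trace:
`a, n, y = 21, 9, 6` → a = 21; n = 9; y = 6
`a, n = n, a` → a = 9; n = 21
`n, y = y, n` → n = 6; y = 21
So n = 6

Answer: 6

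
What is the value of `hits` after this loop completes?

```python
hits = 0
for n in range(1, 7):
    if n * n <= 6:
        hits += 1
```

Count numbers where n² ≤ 6
`hits` takes the values: 0 → 1 → 2

Answer: 2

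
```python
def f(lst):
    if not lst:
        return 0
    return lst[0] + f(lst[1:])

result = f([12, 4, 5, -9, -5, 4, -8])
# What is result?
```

12 + 4 + 5 + (-9) + (-5) + 4 + (-8) + 0 = 3

Answer: 3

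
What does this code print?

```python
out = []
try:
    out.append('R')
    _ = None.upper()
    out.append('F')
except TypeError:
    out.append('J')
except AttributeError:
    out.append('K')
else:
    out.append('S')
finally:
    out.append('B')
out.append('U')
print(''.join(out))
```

Execution trace: 'R' (try body) → 'K' (except AttributeError) → 'B' (finally) → 'U' (after the try/except). Output: RKBU

Answer: RKBU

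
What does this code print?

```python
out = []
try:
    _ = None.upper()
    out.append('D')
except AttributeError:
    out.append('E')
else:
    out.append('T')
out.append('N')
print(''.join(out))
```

Execution trace: 'E' (except AttributeError) → 'N' (after the try/except). Output: EN

Answer: EN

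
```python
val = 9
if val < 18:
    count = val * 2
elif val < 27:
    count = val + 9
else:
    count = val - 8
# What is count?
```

Trace:
`val = 9` → val = 9
`if val < 18: ...` → val < 18 is True → count = 18
So count = 18

Answer: 18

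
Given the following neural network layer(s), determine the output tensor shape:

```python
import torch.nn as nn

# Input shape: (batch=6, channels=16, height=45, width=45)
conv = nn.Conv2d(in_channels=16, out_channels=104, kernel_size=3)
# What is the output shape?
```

Input: (6, 16, 45, 45) -> Output: (6, 104, 43, 43)

Answer: (6, 104, 43, 43)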